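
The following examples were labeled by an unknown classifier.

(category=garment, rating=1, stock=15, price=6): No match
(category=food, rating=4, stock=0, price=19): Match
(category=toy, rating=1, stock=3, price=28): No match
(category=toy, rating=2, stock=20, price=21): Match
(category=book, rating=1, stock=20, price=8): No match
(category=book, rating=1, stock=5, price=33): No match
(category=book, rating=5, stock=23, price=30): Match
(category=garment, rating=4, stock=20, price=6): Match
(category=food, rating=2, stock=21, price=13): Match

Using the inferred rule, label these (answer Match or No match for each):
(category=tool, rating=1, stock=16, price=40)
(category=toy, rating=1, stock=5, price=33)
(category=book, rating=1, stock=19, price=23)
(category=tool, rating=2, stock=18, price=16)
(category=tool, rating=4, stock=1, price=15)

No match, No match, No match, Match, Match

The simplest hypothesis consistent with all the labels is: rating ≥ 2.
(category=tool, rating=1, stock=16, price=40): rating = 1 — fails the rule, so No match.
(category=toy, rating=1, stock=5, price=33): rating = 1 — fails the rule, so No match.
(category=book, rating=1, stock=19, price=23): rating = 1 — fails the rule, so No match.
(category=tool, rating=2, stock=18, price=16): rating = 2 — checks out, so Match.
(category=tool, rating=4, stock=1, price=15): rating = 4 — checks out, so Match.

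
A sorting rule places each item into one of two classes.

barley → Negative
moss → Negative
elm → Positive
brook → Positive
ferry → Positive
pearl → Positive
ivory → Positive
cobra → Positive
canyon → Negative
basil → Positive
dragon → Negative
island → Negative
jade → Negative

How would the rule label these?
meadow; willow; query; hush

Negative, Negative, Positive, Negative

The common property of the 'Positive' items is: odd length. No 'Negative' item has it.
meadow — length 6, hence Negative. willow — length 6, hence Negative. query — length 5, hence Positive. hush — length 4, hence Negative.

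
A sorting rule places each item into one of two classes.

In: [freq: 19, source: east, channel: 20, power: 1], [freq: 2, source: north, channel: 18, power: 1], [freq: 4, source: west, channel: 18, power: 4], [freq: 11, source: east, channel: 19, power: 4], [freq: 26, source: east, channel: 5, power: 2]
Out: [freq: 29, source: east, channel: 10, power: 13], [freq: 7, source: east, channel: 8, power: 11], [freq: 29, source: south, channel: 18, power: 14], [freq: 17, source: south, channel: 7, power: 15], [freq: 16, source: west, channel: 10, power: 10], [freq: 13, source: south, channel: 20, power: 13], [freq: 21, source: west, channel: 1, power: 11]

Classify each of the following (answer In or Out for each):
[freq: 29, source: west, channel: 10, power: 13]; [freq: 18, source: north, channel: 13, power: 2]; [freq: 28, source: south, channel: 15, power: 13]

Out, In, Out

The distinguishing property — power ≤ 4 — holds for all the 'In' cases and none of the 'Out' cases.
[freq: 29, source: west, channel: 10, power: 13] — power = 13, hence Out.
[freq: 18, source: north, channel: 13, power: 2] — power = 2, hence In.
[freq: 28, source: south, channel: 15, power: 13] — power = 13, hence Out.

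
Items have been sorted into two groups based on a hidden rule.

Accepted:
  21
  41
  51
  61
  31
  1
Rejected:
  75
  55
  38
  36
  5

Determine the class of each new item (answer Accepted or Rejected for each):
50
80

'Accepted' ⟺ ends in digit 1.
50: last digit 0 — fails the rule, so Rejected.
80: last digit 0 — fails the rule, so Rejected.

Rejected, Rejected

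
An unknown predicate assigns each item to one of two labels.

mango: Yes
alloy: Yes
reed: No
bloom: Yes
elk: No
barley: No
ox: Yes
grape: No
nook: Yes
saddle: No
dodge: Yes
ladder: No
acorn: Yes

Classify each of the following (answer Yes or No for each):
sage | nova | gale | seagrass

No, Yes, No, No

Looking at the examples, the only property every 'Yes' case has and every 'No' case lacks is: contains 'o'.
sage — no 'o', hence No. nova — has 'o', hence Yes. gale — no 'o', hence No. seagrass — no 'o', hence No.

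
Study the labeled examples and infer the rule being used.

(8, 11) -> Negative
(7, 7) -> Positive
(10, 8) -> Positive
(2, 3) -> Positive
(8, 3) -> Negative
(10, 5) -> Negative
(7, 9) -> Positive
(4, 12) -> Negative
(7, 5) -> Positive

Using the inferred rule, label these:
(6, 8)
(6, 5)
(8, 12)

Positive, Positive, Negative

The pattern is that an item is 'Positive' exactly when: |first − second| ≤ 2.
(6, 8) → |6−8| = 2 → Positive. (6, 5) → |6−5| = 1 → Positive. (8, 12) → |8−12| = 4 → Negative.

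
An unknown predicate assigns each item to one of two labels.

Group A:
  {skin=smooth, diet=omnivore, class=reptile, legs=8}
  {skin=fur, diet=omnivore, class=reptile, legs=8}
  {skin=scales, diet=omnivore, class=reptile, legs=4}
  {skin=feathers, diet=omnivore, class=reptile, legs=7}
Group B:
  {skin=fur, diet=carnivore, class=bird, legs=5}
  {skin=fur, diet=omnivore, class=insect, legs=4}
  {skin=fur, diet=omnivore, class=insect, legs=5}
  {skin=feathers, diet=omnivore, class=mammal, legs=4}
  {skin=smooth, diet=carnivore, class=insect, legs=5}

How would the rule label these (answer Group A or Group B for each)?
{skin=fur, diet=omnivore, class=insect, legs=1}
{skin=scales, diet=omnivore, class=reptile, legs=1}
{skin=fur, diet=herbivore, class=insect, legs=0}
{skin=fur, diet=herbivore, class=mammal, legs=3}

Group B, Group A, Group B, Group B

'Group A' ⟺ class is reptile.
{skin=fur, diet=omnivore, class=insect, legs=1}: class is insect — fails the rule, so Group B. {skin=scales, diet=omnivore, class=reptile, legs=1}: class is reptile — checks out, so Group A. {skin=fur, diet=herbivore, class=insect, legs=0}: class is insect — fails the rule, so Group B. {skin=fur, diet=herbivore, class=mammal, legs=3}: class is mammal — fails the rule, so Group B.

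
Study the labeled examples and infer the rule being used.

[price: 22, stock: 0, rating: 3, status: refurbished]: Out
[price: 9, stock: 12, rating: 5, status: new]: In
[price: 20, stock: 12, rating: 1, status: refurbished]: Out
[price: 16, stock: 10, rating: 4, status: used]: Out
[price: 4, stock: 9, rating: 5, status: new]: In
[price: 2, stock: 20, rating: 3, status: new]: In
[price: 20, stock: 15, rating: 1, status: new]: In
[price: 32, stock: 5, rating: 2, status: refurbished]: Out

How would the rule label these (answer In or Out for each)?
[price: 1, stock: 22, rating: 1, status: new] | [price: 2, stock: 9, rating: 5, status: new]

In, In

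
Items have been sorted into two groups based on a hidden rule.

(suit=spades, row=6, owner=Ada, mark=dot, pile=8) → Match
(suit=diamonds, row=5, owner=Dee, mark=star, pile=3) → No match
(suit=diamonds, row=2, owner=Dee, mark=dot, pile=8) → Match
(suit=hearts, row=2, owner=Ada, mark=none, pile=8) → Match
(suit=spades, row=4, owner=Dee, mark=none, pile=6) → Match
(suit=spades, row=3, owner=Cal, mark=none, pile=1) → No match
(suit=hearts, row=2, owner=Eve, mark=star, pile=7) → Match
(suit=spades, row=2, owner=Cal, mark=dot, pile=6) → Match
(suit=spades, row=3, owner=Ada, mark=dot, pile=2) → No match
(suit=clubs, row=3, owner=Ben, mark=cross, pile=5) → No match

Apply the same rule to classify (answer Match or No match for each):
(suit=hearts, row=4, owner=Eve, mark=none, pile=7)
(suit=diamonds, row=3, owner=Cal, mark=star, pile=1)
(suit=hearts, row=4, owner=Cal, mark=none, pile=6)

The rule appears to be: pile ≥ 6.
(suit=hearts, row=4, owner=Eve, mark=none, pile=7) → pile = 7 → Match.
(suit=diamonds, row=3, owner=Cal, mark=star, pile=1) → pile = 1 → No match.
(suit=hearts, row=4, owner=Cal, mark=none, pile=6) → pile = 6 → Match.

Match, No match, Match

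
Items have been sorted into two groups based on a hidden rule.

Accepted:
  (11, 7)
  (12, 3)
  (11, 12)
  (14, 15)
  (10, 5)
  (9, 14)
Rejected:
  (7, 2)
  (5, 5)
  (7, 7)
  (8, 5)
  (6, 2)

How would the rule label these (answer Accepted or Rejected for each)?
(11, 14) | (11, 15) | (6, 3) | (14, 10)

The distinguishing property — sum ≥ 15 — holds for all the 'Accepted' cases and none of the 'Rejected' cases.
(11, 14): 11+14 = 25, matches → Accepted.
(11, 15): 11+15 = 26, matches → Accepted.
(6, 3): 6+3 = 9, doesn't qualify → Rejected.
(14, 10): 14+10 = 24, matches → Accepted.

Accepted, Accepted, Rejected, Accepted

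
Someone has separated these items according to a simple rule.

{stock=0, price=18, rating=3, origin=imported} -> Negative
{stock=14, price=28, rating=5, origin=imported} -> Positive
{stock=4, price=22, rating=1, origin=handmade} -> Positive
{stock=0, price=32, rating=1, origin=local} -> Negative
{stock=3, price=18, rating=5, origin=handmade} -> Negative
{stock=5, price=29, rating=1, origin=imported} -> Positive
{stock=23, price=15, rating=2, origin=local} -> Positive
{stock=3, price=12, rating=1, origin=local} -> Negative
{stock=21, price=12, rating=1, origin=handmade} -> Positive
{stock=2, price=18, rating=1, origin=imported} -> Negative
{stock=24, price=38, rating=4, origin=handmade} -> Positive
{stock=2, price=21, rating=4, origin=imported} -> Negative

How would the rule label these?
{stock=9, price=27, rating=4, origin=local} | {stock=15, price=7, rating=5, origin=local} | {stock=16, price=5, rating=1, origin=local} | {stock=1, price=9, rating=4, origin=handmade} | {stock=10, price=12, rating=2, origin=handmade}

The pattern is that an item is 'Positive' exactly when: stock ≥ 4.

Positive, Positive, Positive, Negative, Positive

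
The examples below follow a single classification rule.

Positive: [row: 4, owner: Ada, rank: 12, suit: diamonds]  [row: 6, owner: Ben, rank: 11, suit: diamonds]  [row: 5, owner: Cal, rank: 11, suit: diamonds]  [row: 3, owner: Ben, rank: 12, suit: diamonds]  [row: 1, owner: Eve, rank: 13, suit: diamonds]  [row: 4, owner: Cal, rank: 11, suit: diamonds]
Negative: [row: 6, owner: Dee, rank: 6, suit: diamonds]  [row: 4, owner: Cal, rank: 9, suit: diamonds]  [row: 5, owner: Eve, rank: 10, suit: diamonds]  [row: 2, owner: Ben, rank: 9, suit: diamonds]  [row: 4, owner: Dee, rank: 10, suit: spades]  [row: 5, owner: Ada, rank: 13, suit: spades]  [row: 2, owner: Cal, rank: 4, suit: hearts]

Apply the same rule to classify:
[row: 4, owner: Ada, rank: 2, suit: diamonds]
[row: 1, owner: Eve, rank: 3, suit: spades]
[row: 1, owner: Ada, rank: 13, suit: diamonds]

The classifier is using: suit is diamonds AND rank ≥ 11.
Negative: [row: 4, owner: Ada, rank: 2, suit: diamonds], since suit is diamonds, rank = 2. Negative: [row: 1, owner: Eve, rank: 3, suit: spades], since suit is spades, rank = 3. Positive: [row: 1, owner: Ada, rank: 13, suit: diamonds], since suit is diamonds, rank = 13.

Negative, Negative, Positive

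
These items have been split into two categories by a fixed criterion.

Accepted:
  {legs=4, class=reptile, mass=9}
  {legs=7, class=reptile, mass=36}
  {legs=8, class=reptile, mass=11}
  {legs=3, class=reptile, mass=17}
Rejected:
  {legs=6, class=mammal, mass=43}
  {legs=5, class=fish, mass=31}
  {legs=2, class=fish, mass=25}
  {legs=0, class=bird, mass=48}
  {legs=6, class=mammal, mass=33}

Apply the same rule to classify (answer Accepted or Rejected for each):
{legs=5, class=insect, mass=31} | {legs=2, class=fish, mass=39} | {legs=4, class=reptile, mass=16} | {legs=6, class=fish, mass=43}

Rejected, Rejected, Accepted, Rejected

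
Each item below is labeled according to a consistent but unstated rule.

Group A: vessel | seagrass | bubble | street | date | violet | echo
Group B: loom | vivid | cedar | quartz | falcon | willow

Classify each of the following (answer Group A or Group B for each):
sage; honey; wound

One predicate separates the groups cleanly: even length AND contains 'e'.
sage → length 4, has 'e' → Group A.
honey → length 5, has 'e' → Group B.
wound → length 5, no 'e' → Group B.

Group A, Group B, Group B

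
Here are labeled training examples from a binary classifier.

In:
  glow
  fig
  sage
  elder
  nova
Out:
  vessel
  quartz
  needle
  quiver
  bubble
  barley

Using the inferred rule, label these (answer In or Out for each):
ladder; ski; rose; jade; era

The classifier is using: length ≤ 5.
ladder → length 6 → Out. ski → length 3 → In. rose → length 4 → In. jade → length 4 → In. era → length 3 → In.

Out, In, In, In, In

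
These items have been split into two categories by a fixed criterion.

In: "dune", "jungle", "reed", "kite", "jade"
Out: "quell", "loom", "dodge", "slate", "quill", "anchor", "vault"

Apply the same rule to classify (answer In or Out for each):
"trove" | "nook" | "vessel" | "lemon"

Out, Out, In, Out

The rule appears to be: even length AND contains 'e'.
Out: "trove", since length 5, has 'e'. Out: "nook", since length 4, no 'e'. In: "vessel", since length 6, has 'e'. Out: "lemon", since length 5, has 'e'.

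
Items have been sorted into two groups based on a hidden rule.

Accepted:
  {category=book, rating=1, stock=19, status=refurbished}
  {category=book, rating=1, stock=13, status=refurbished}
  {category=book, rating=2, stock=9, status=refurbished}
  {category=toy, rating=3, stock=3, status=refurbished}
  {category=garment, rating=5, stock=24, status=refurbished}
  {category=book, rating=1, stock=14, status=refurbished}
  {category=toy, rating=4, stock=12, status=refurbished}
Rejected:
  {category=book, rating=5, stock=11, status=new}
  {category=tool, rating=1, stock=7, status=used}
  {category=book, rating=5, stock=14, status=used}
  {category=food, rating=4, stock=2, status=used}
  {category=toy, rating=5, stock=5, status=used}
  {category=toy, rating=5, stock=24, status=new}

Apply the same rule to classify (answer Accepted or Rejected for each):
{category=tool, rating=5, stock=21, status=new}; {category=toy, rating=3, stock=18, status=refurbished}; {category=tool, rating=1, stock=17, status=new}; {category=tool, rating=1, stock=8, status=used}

Rejected, Accepted, Rejected, Rejected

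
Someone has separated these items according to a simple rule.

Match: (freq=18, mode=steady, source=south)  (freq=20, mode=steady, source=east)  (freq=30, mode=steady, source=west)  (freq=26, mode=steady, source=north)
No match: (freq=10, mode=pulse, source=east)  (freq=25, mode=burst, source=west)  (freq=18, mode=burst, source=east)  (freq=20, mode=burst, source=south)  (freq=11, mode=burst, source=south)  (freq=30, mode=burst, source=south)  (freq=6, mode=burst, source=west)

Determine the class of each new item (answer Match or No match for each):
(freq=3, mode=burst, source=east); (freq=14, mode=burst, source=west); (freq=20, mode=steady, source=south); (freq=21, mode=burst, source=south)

One predicate separates the groups cleanly: mode is steady.

No match, No match, Match, No match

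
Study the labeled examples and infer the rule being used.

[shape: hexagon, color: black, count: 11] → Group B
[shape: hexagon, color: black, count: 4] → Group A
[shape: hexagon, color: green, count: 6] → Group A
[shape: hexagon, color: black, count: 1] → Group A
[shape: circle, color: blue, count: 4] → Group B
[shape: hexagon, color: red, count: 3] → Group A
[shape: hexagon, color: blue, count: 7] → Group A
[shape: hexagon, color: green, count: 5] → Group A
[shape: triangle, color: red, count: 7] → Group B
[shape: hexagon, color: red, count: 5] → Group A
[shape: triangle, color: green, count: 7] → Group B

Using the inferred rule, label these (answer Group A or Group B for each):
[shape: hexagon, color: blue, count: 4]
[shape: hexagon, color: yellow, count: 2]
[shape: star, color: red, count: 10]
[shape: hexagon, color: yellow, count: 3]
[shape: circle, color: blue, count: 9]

Group A, Group A, Group B, Group A, Group B

The classifier is using: shape is hexagon AND count ≤ 7.
[shape: hexagon, color: blue, count: 4] → shape is hexagon, count = 4 → Group A. [shape: hexagon, color: yellow, count: 2] → shape is hexagon, count = 2 → Group A. [shape: star, color: red, count: 10] → shape is star, count = 10 → Group B. [shape: hexagon, color: yellow, count: 3] → shape is hexagon, count = 3 → Group A. [shape: circle, color: blue, count: 9] → shape is circle, count = 9 → Group B.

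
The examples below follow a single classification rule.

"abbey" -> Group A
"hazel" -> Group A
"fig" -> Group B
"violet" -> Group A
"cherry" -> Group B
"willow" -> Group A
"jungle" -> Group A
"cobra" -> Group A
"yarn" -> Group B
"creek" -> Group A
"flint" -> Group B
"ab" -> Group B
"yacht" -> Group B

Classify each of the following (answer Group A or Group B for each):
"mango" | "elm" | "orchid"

Group A, Group B, Group A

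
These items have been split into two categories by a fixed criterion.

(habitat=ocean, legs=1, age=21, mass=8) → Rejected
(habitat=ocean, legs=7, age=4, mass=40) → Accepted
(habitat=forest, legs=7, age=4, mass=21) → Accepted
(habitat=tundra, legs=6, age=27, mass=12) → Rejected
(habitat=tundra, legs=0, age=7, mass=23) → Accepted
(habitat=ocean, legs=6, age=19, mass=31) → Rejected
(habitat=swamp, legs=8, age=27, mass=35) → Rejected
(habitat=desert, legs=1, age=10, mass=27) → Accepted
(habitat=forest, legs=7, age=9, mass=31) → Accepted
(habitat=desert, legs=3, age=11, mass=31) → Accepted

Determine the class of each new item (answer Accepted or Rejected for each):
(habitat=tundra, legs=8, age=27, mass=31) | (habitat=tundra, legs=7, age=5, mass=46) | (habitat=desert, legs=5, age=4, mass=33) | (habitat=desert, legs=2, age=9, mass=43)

The pattern is that an item is 'Accepted' exactly when: age ≤ 11.
(habitat=tundra, legs=8, age=27, mass=31): age = 27 — lacks this property, so Rejected.
(habitat=tundra, legs=7, age=5, mass=46): age = 5 — fits, so Accepted.
(habitat=desert, legs=5, age=4, mass=33): age = 4 — fits, so Accepted.
(habitat=desert, legs=2, age=9, mass=43): age = 9 — fits, so Accepted.

Rejected, Accepted, Accepted, Accepted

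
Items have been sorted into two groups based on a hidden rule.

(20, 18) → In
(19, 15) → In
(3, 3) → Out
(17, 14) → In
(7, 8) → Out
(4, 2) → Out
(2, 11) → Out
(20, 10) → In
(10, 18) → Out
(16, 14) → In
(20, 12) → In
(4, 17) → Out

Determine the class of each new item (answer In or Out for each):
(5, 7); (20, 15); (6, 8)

Out, In, Out

The pattern is that an item is 'In' exactly when: sum ≥ 30.
(5, 7): 5+7 = 12, fails this test → Out.
(20, 15): 20+15 = 35, checks out → In.
(6, 8): 6+8 = 14, fails this test → Out.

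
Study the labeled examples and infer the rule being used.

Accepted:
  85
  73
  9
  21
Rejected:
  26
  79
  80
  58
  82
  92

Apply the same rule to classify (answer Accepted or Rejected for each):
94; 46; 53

Rejected, Rejected, Accepted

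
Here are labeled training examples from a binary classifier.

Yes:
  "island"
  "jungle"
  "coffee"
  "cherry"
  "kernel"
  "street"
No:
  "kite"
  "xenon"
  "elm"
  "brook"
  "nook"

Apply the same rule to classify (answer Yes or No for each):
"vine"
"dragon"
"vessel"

No, Yes, Yes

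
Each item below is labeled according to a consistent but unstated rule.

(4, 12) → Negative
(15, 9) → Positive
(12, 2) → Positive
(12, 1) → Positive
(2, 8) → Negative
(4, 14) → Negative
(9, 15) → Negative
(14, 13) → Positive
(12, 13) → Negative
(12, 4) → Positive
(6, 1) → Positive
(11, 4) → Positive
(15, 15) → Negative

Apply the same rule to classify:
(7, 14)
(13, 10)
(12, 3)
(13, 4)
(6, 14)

Negative, Positive, Positive, Positive, Negative

The simplest hypothesis consistent with all the labels is: first > second.
(7, 14): Negative (7 < 14).
(13, 10): Positive (13 > 10).
(12, 3): Positive (12 > 3).
(13, 4): Positive (13 > 4).
(6, 14): Negative (6 < 14).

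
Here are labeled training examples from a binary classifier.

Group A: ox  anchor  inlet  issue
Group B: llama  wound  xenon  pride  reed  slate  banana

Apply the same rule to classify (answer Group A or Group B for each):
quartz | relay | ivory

Group B, Group B, Group A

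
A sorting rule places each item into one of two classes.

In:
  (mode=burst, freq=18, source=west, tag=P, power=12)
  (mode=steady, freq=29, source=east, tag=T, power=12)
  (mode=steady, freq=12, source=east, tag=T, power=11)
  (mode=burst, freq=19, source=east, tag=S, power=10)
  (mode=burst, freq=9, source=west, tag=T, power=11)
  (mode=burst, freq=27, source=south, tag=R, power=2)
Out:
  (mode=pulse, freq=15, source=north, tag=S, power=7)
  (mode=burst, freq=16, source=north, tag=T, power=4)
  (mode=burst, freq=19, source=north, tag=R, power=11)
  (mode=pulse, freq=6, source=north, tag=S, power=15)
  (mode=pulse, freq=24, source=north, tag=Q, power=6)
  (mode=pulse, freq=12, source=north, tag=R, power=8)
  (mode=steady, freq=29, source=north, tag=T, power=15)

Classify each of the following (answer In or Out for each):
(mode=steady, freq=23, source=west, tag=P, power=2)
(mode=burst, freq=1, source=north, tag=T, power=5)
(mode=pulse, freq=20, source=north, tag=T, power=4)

In, Out, Out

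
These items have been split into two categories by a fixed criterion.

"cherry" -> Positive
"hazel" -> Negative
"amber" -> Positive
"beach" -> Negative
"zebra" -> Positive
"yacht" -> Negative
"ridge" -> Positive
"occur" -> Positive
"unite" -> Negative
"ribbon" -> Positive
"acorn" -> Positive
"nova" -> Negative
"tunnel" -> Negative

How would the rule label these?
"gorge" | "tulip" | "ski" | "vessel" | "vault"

The distinguishing property — contains 'r' — holds for all the 'Positive' cases and none of the 'Negative' cases.
"gorge": has 'r' — matches, so Positive.
"tulip": no 'r' — fails this test, so Negative.
"ski": no 'r' — fails this test, so Negative.
"vessel": no 'r' — fails this test, so Negative.
"vault": no 'r' — fails this test, so Negative.

Positive, Negative, Negative, Negative, Negative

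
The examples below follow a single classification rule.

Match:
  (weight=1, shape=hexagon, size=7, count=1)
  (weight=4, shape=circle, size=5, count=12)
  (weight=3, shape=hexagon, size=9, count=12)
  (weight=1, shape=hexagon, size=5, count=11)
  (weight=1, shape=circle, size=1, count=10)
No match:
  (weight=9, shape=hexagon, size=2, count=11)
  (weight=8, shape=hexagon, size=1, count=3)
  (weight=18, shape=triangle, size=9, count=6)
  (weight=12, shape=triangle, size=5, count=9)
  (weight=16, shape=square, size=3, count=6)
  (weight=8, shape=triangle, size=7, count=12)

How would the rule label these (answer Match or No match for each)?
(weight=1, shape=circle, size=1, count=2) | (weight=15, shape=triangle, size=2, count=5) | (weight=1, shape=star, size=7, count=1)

Match, No match, Match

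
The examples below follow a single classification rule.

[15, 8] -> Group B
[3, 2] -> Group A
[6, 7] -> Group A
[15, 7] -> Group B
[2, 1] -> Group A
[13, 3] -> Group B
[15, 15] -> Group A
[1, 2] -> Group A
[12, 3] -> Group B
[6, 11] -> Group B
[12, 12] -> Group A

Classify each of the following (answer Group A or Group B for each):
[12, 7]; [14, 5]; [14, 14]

Group B, Group B, Group A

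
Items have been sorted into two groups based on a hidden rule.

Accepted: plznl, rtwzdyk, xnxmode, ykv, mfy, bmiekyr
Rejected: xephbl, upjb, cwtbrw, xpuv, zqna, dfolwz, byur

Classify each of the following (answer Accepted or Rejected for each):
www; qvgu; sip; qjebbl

Accepted, Rejected, Accepted, Rejected

Looking at the examples, the only property every 'Accepted' case has and every 'Rejected' case lacks is: odd length.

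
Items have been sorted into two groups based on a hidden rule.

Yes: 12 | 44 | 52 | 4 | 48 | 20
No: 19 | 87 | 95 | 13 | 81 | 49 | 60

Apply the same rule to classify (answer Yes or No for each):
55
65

The simplest hypothesis consistent with all the labels is: even AND at most 52.
55: 55 is odd, 55 > 52 — does not pass, so No. 65: 65 is odd, 65 > 52 — does not pass, so No.

No, No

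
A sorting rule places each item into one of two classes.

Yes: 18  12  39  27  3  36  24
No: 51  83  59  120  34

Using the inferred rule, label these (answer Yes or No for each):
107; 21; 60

The common property of the 'Yes' items is: multiple of 3 AND at most 39. No 'No' item has it.
107: No (107 = 3·35 + 2, 107 > 39). 21: Yes (21 = 3·7, 21 ≤ 39). 60: No (60 = 3·20, 60 > 39).

No, Yes, No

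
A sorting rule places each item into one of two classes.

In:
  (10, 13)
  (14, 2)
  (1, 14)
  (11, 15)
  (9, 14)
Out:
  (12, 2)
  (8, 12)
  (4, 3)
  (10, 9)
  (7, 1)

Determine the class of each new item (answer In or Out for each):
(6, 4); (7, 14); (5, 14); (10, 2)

Out, In, In, Out

'In' ⟺ max ≥ 13.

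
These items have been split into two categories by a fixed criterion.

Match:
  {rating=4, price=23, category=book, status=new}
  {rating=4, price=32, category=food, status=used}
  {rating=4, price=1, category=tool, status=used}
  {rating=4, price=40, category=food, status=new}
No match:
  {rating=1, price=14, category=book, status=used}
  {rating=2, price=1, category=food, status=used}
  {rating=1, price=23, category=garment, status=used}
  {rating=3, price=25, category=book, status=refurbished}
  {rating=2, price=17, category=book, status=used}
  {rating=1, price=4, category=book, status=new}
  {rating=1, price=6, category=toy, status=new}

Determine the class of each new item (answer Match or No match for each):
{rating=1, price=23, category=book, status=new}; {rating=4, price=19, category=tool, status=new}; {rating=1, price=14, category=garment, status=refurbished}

No match, Match, No match

The common property of the 'Match' items is: rating = 4. No 'No match' item has it.
No match: {rating=1, price=23, category=book, status=new}, since rating = 1. Match: {rating=4, price=19, category=tool, status=new}, since rating = 4. No match: {rating=1, price=14, category=garment, status=refurbished}, since rating = 1.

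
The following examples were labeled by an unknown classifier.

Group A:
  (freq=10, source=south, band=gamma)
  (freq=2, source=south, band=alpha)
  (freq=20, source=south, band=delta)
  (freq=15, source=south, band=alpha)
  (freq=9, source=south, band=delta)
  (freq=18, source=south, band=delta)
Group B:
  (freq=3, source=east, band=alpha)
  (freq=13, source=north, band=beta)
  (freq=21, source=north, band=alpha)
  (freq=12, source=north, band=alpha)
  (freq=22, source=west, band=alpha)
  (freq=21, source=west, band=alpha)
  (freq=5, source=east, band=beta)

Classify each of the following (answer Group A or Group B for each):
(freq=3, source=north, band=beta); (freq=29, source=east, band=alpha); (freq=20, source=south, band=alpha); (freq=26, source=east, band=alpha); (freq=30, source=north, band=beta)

Group B, Group B, Group A, Group B, Group B

'Group A' ⟺ source is south.
(freq=3, source=north, band=beta): Group B (source is north).
(freq=29, source=east, band=alpha): Group B (source is east).
(freq=20, source=south, band=alpha): Group A (source is south).
(freq=26, source=east, band=alpha): Group B (source is east).
(freq=30, source=north, band=beta): Group B (source is north).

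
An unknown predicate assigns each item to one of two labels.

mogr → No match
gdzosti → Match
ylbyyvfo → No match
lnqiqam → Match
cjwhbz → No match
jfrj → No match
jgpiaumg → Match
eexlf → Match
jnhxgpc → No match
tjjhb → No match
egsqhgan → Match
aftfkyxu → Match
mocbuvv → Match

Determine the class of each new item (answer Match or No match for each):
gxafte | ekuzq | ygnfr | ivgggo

Match, Match, No match, Match

The pattern is that an item is 'Match' exactly when: has ≥ 2 vowels.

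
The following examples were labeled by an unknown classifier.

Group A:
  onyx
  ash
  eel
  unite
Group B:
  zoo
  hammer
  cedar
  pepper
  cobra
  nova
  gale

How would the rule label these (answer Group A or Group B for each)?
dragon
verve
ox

Group B, Group B, Group A

The distinguishing property — starts with a vowel — holds for all the 'Group A' cases and none of the 'Group B' cases.
dragon: Group B (starts with 'd'). verve: Group B (starts with 'v'). ox: Group A (starts with 'o').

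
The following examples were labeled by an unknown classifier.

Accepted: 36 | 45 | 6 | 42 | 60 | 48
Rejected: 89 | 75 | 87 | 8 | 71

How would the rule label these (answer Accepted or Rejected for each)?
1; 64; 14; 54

The pattern is that an item is 'Accepted' exactly when: multiple of 3 AND at most 60.
1: 1 = 3·0 + 1, 1 ≤ 60, does not satisfy this → Rejected.
64: 64 = 3·21 + 1, 64 > 60, does not satisfy this → Rejected.
14: 14 = 3·4 + 2, 14 ≤ 60, does not satisfy this → Rejected.
54: 54 = 3·18, 54 ≤ 60, meets the rule → Accepted.

Rejected, Rejected, Rejected, Accepted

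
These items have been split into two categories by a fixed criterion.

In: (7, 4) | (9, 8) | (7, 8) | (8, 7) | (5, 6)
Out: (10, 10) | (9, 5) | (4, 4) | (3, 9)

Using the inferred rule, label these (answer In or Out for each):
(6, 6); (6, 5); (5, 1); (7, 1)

Out, In, Out, Out

Every 'In' example satisfies: sum is odd. None of the 'Out' examples do.
Out: (6, 6), since 6+6 = 12. In: (6, 5), since 6+5 = 11. Out: (5, 1), since 5+1 = 6. Out: (7, 1), since 7+1 = 8.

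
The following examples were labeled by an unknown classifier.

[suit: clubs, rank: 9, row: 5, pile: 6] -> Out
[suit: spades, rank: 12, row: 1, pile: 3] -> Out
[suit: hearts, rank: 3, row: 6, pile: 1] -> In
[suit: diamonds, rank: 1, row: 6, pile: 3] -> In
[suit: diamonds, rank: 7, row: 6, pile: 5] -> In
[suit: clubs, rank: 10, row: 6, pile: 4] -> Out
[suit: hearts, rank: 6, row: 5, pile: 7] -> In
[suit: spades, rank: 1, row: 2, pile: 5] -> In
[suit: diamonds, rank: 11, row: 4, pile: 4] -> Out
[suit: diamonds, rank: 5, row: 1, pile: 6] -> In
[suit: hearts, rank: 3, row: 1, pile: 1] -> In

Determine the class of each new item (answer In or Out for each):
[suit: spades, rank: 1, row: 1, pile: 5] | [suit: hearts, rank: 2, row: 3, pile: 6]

The classifier is using: rank ≤ 7.
In: [suit: spades, rank: 1, row: 1, pile: 5], since rank = 1.
In: [suit: hearts, rank: 2, row: 3, pile: 6], since rank = 2.

In, In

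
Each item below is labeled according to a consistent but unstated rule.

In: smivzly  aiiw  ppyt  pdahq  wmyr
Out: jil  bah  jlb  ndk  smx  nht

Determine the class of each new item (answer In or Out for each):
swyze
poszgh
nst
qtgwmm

A rule that fits every label: length ≥ 4 — true of each 'In' example, false of each 'Out' one.
swyze: length 5, checks out → In. poszgh: length 6, checks out → In. nst: length 3, does not fit → Out. qtgwmm: length 6, checks out → In.

In, In, Out, In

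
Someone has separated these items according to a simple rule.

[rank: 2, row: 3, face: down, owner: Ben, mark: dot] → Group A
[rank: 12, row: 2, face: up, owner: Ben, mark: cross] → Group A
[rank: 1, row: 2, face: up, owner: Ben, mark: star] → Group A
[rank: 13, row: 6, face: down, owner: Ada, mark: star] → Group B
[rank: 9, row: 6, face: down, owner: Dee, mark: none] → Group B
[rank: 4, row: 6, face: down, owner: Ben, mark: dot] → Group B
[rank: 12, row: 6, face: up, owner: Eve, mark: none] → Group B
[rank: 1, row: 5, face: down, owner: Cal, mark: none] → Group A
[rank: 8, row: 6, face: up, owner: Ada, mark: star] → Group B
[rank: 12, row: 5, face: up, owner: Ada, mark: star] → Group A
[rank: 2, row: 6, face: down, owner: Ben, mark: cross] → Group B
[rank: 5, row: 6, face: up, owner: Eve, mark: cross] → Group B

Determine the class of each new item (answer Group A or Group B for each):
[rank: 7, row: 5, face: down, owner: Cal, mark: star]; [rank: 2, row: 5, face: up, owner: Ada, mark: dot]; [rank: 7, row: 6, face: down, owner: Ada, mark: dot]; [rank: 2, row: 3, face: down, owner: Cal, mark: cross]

Group A, Group A, Group B, Group A

The distinguishing property — row ≤ 5 — holds for all the 'Group A' cases and none of the 'Group B' cases.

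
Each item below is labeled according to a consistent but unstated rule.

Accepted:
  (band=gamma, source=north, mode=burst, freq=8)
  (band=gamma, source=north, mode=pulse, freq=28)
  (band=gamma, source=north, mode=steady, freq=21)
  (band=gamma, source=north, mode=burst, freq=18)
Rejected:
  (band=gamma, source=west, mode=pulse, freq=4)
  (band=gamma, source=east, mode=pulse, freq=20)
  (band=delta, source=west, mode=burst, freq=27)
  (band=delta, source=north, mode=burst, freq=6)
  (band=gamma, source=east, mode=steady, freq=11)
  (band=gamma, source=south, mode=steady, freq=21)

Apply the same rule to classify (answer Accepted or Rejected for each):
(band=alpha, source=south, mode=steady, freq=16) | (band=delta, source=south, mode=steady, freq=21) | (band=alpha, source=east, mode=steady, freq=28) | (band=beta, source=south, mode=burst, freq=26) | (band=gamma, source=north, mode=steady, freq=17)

A rule that fits every label: source is north AND band is gamma — true of each 'Accepted' example, false of each 'Rejected' one.

Rejected, Rejected, Rejected, Rejected, Accepted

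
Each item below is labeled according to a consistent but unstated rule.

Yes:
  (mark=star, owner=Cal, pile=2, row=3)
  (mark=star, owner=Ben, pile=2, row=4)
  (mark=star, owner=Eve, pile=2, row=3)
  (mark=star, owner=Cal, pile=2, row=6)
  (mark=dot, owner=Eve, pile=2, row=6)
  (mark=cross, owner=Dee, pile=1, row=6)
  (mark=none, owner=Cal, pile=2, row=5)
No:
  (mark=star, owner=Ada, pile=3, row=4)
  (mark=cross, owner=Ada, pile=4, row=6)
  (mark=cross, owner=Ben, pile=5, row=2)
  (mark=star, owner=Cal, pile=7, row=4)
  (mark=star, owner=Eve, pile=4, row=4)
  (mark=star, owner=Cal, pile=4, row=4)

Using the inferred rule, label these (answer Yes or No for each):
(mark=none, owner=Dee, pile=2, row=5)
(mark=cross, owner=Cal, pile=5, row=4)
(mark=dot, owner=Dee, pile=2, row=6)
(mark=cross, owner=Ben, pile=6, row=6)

Yes, No, Yes, No

The pattern is that an item is 'Yes' exactly when: pile ≤ 2.
(mark=none, owner=Dee, pile=2, row=5): Yes (pile = 2).
(mark=cross, owner=Cal, pile=5, row=4): No (pile = 5).
(mark=dot, owner=Dee, pile=2, row=6): Yes (pile = 2).
(mark=cross, owner=Ben, pile=6, row=6): No (pile = 6).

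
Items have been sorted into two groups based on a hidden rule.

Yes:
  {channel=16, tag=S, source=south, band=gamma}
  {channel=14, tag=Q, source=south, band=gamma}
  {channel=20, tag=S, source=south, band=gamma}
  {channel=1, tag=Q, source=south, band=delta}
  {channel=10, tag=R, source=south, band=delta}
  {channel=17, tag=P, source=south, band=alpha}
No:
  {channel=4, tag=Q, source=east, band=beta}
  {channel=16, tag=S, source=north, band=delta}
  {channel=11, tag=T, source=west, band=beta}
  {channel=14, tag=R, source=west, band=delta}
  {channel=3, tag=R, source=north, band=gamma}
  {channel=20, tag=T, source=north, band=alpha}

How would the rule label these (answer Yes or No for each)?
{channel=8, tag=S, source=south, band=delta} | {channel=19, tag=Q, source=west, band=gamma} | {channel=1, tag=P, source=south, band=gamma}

Yes, No, Yes

The simplest hypothesis consistent with all the labels is: source is south.
{channel=8, tag=S, source=south, band=delta}: source is south — has this property, so Yes. {channel=19, tag=Q, source=west, band=gamma}: source is west — fails the rule, so No. {channel=1, tag=P, source=south, band=gamma}: source is south — has this property, so Yes.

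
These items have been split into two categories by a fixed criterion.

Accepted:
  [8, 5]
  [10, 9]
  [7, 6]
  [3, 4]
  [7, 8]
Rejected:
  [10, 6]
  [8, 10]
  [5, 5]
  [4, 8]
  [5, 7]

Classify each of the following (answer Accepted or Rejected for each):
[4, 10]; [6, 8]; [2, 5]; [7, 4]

Checking candidate rules against both groups, what survives is: sum is odd.

Rejected, Rejected, Accepted, Accepted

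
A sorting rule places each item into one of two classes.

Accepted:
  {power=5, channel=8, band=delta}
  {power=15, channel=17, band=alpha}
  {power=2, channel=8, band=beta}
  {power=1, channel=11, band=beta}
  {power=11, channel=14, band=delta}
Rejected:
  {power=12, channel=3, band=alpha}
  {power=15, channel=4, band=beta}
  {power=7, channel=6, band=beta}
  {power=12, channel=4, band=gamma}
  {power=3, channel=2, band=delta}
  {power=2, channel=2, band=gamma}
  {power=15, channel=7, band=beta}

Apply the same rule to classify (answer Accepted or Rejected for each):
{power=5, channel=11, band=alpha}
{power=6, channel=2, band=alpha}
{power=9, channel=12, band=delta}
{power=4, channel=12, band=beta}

Accepted, Rejected, Accepted, Accepted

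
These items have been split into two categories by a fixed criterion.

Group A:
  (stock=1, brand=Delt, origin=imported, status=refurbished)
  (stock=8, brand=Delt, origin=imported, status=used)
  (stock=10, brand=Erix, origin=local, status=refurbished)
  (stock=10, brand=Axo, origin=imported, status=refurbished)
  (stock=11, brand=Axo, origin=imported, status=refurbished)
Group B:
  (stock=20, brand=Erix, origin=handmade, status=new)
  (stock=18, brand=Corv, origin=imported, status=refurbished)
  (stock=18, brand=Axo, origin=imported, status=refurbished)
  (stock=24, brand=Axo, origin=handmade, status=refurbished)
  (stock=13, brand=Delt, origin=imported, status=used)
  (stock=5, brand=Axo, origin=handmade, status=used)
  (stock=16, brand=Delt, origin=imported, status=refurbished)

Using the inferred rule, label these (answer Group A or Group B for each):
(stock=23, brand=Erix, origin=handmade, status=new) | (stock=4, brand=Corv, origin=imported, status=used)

'Group A' ⟺ stock ≠ 5 AND stock ≤ 11.
(stock=23, brand=Erix, origin=handmade, status=new): stock = 23, does not pass → Group B.
(stock=4, brand=Corv, origin=imported, status=used): stock = 4, fits → Group A.

Group B, Group A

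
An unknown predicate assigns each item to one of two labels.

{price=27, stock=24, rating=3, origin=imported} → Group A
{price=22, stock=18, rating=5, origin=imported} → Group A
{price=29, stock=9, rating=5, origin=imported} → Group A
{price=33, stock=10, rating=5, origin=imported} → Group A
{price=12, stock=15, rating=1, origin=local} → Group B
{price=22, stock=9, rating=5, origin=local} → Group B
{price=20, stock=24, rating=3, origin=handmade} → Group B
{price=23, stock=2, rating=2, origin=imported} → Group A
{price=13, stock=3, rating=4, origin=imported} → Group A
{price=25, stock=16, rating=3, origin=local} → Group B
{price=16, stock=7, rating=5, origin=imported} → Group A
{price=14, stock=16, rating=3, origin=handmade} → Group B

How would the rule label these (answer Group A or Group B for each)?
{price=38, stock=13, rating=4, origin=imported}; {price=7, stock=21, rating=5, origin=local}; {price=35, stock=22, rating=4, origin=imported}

Group A, Group B, Group A

'Group A' ⟺ origin is imported.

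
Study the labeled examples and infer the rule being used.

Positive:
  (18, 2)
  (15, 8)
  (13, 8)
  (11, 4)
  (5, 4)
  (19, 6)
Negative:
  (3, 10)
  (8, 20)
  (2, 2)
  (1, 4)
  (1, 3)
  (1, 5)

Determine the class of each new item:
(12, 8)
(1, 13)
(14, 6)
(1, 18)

Positive, Negative, Positive, Negative

Looking at the examples, the only property every 'Positive' case has and every 'Negative' case lacks is: first > second.
(12, 8) → 12 > 8 → Positive. (1, 13) → 1 < 13 → Negative. (14, 6) → 14 > 6 → Positive. (1, 18) → 1 < 18 → Negative.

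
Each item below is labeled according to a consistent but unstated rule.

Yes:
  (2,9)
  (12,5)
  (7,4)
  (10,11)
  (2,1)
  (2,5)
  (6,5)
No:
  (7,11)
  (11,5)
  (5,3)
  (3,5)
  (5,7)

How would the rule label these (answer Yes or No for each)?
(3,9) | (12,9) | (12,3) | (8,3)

The distinguishing property — sum is odd — holds for all the 'Yes' cases and none of the 'No' cases.
No: (3,9), since 3+9 = 12. Yes: (12,9), since 12+9 = 21. Yes: (12,3), since 12+3 = 15. Yes: (8,3), since 8+3 = 11.

No, Yes, Yes, Yes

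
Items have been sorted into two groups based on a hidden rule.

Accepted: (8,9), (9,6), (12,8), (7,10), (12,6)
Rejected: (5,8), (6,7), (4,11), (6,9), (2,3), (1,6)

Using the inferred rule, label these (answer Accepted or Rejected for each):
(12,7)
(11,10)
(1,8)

Accepted, Accepted, Rejected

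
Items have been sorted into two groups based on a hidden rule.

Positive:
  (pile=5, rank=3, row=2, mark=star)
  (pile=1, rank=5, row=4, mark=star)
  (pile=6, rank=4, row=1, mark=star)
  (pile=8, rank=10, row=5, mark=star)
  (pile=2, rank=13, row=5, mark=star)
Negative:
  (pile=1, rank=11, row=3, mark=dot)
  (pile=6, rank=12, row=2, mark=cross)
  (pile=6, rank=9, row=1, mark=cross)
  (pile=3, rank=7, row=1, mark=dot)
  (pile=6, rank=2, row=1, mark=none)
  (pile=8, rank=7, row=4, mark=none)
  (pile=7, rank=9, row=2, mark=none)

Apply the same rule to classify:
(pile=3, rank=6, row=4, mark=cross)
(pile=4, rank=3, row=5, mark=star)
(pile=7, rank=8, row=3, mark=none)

The simplest hypothesis consistent with all the labels is: mark is star.
(pile=3, rank=6, row=4, mark=cross): Negative (mark is cross). (pile=4, rank=3, row=5, mark=star): Positive (mark is star). (pile=7, rank=8, row=3, mark=none): Negative (mark is none).

Negative, Positive, Negative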